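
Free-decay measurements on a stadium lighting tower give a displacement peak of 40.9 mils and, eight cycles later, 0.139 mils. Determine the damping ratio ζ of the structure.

0.112

Logarithmic decrement δ = (1/n)·ln(x₀/x_n) = (1/8)·ln(40.9/0.139) = (1/8)·ln(294.2) = 0.7106.
ζ = δ/√(4π² + δ²) = 0.7106/√(39.48 + 0.505) = 0.7106/6.323 = 0.1124.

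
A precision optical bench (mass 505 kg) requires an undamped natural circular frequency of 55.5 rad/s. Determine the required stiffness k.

1560000 N/m

k = m·ω_n² = 505 × 55.50² = 505 × 3080 = 1556000 N/m.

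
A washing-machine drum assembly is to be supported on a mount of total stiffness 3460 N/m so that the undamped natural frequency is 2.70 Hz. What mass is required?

ω_n = 2πf_n = 2π × 2.70 = 16.96 rad/s.
m = k/ω_n² = 3460/16.96² = 3460/287.8 = 12.02 kg.

12.0 kg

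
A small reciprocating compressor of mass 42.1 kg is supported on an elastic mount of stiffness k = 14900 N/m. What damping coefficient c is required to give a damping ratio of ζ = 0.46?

729 N·s/m

c_c = 2√(k·m) = 2√(14900 × 42.1) = 1584 N·s/m.
c = ζ·c_c = 0.46 × 1584 = 728.7 N·s/m.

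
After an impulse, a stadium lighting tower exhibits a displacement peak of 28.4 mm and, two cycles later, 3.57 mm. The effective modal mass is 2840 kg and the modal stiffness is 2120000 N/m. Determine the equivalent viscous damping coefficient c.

Logarithmic decrement δ = (1/n)·ln(x₀/x_n) = (1/2)·ln(28.4/3.57) = (1/2)·ln(7.955) = 1.037.
ζ = δ/√(4π² + δ²) = 1.037/√(39.48 + 1.08) = 1.037/6.368 = 0.1628.
c = ζ · 2√(km) = 0.1628 × 2√(2120000 × 2840) = 0.1628 × 155200 = 25270 N·s/m.

25300 N·s/m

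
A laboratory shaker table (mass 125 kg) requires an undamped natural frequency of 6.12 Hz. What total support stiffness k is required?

ω_n = 2πf_n = 2π × 6.12 = 38.45 rad/s.
k = m·ω_n² = 125 × 38.45² = 125 × 1479 = 184800 N/m.

185000 N/m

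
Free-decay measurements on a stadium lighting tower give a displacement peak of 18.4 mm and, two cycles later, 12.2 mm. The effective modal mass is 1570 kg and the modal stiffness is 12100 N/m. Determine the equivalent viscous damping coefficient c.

Logarithmic decrement δ = (1/n)·ln(x₀/x_n) = (1/2)·ln(18.4/12.2) = (1/2)·ln(1.508) = 0.2055.
ζ = δ/√(4π² + δ²) = 0.2055/√(39.48 + 0.0422) = 0.2055/6.287 = 0.03268.
c = ζ · 2√(km) = 0.03268 × 2√(12100 × 1570) = 0.03268 × 8717 = 284.9 N·s/m.

285 N·s/m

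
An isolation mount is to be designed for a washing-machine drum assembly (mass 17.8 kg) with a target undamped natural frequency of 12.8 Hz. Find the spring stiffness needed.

115000 N/m

ω_n = 2πf_n = 2π × 12.8 = 80.42 rad/s.
k = m·ω_n² = 17.8 × 80.42² = 17.8 × 6468 = 115100 N/m.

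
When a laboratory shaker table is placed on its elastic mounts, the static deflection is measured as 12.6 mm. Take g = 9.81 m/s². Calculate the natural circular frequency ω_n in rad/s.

27.9 rad/s

ω_n = √(g/δ_st) = √(9.81/0.0126) = √778.6 = 27.90 rad/s.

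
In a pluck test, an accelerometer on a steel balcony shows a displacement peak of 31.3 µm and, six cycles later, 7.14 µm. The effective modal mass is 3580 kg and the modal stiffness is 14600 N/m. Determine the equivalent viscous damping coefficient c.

Logarithmic decrement δ = (1/n)·ln(x₀/x_n) = (1/6)·ln(31.3/7.14) = (1/6)·ln(4.384) = 0.2463.
ζ = δ/√(4π² + δ²) = 0.2463/√(39.48 + 0.0607) = 0.2463/6.288 = 0.03917.
c = ζ · 2√(km) = 0.03917 × 2√(14600 × 3580) = 0.03917 × 14460 = 566.4 N·s/m.

566 N·s/m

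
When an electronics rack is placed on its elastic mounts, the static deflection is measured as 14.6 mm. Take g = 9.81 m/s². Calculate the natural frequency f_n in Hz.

4.13 Hz

ω_n = √(g/δ_st) = √(9.81/0.0146) = √671.9 = 25.92 rad/s.
f_n = ω_n/(2π) = 25.92/6.283 = 4.126 Hz.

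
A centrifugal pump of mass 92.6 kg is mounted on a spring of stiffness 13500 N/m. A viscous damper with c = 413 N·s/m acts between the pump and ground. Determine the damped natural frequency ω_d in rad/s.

11.9 rad/s

ω_n = √(k/m) = √(13500/92.6) = 12.07 rad/s.
Critical damping c_c = 2√(k·m) = 2√(13500 × 92.6) = 2236 N·s/m, so ζ = c/c_c = 413/2236 = 0.1847.
ω_d = ω_n√(1 − ζ²) = 12.07 × √(1 − 0.0341) = 11.87 rad/s.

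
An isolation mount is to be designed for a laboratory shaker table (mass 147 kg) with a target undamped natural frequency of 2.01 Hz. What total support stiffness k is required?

ω_n = 2πf_n = 2π × 2.01 = 12.63 rad/s.
k = m·ω_n² = 147 × 12.63² = 147 × 159.5 = 23450 N/m.

23400 N/m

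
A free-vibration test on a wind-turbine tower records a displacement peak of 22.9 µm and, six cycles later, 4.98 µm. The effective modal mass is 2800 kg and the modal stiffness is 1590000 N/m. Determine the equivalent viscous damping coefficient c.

5400 N·s/m

Logarithmic decrement δ = (1/n)·ln(x₀/x_n) = (1/6)·ln(22.9/4.98) = (1/6)·ln(4.598) = 0.2543.
ζ = δ/√(4π² + δ²) = 0.2543/√(39.48 + 0.0647) = 0.2543/6.288 = 0.04044.
c = ζ · 2√(km) = 0.04044 × 2√(1590000 × 2800) = 0.04044 × 133400 = 5396 N·s/m.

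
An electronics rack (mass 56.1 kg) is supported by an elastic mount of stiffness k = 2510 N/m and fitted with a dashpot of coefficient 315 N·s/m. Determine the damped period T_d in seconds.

1.03 s

ω_n = √(k/m) = √(2510/56.1) = 6.689 rad/s.
Critical damping c_c = 2√(k·m) = 2√(2510 × 56.1) = 750.5 N·s/m, so ζ = c/c_c = 315/750.5 = 0.4197.
ω_d = ω_n√(1 − ζ²) = 6.689 × √(1 − 0.176) = 6.071 rad/s.
T_d = 2π/ω_d = 1.035 s.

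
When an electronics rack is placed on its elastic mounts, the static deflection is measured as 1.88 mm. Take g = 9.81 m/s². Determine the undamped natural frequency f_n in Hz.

ω_n = √(g/δ_st) = √(9.81/0.00188) = √5218 = 72.24 rad/s.
f_n = ω_n/(2π) = 72.24/6.283 = 11.50 Hz.

11.5 Hz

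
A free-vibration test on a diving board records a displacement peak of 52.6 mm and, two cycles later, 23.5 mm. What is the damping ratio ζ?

0.0640

Logarithmic decrement δ = (1/n)·ln(x₀/x_n) = (1/2)·ln(52.6/23.5) = (1/2)·ln(2.238) = 0.4029.
ζ = δ/√(4π² + δ²) = 0.4029/√(39.48 + 0.162) = 0.4029/6.296 = 0.06399.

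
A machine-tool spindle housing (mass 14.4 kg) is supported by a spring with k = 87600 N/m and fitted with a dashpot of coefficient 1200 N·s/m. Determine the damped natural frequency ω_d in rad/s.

65.9 rad/s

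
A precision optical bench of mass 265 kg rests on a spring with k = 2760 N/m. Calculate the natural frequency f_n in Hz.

ω_n = √(k/m) = √(2760/265) = √10.42 = 3.227 rad/s.
f_n = ω_n/(2π) = 3.227/6.283 = 0.5136 Hz.

0.514 Hz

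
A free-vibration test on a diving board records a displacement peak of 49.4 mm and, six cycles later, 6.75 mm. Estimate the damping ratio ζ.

0.0527

Logarithmic decrement δ = (1/n)·ln(x₀/x_n) = (1/6)·ln(49.4/6.75) = (1/6)·ln(7.319) = 0.3317.
ζ = δ/√(4π² + δ²) = 0.3317/√(39.48 + 0.110) = 0.3317/6.292 = 0.05272.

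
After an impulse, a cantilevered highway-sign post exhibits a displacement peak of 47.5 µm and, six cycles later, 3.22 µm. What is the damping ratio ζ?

0.0712

Logarithmic decrement δ = (1/n)·ln(x₀/x_n) = (1/6)·ln(47.5/3.22) = (1/6)·ln(14.75) = 0.4486.
ζ = δ/√(4π² + δ²) = 0.4486/√(39.48 + 0.201) = 0.4486/6.299 = 0.07121.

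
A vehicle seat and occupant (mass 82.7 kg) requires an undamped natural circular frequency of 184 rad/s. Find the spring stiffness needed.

2800000 N/m

k = m·ω_n² = 82.7 × 184.0² = 82.7 × 33860 = 2800000 N/m.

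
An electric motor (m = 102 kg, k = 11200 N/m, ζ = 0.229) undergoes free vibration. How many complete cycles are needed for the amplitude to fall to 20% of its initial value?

2 cycles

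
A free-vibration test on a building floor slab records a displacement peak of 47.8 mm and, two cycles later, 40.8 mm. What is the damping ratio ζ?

0.0126

Logarithmic decrement δ = (1/n)·ln(x₀/x_n) = (1/2)·ln(47.8/40.8) = (1/2)·ln(1.172) = 0.07917.
ζ = δ/√(4π² + δ²) = 0.07917/√(39.48 + 0.00627) = 0.07917/6.284 = 0.01260.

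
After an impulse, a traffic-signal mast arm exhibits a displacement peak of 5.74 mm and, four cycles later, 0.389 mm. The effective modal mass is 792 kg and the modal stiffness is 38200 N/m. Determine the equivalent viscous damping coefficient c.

Logarithmic decrement δ = (1/n)·ln(x₀/x_n) = (1/4)·ln(5.74/0.389) = (1/4)·ln(14.76) = 0.6729.
ζ = δ/√(4π² + δ²) = 0.6729/√(39.48 + 0.453) = 0.6729/6.319 = 0.1065.
c = ζ · 2√(km) = 0.1065 × 2√(38200 × 792) = 0.1065 × 11000 = 1171 N·s/m.

1170 N·s/m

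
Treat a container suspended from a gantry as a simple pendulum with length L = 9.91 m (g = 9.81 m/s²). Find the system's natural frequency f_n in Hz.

0.158 Hz

For a simple pendulum ω_n = √(g/L) = √(9.81/9.91) = √0.9899 = 0.9949 rad/s.
f_n = ω_n/(2π) = 0.9949/6.283 = 0.1583 Hz.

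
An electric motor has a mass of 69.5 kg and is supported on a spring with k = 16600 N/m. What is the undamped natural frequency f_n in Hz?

2.46 Hz

ω_n = √(k/m) = √(16600/69.5) = √238.8 = 15.45 rad/s.
f_n = ω_n/(2π) = 15.45/6.283 = 2.460 Hz.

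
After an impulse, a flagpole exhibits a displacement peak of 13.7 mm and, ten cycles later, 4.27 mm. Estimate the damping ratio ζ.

0.0186

Logarithmic decrement δ = (1/n)·ln(x₀/x_n) = (1/10)·ln(13.7/4.27) = (1/10)·ln(3.208) = 0.1166.
ζ = δ/√(4π² + δ²) = 0.1166/√(39.48 + 0.0136) = 0.1166/6.284 = 0.01855.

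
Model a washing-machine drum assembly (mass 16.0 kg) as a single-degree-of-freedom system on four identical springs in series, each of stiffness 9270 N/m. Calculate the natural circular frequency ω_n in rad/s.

Series springs: 1/k_eq = 4/9270, so k_eq = 9270/4 = 2318 N/m.
ω_n = √(k_eq/m) = √(2318/16.0) = √144.8 = 12.04 rad/s.

12.0 rad/s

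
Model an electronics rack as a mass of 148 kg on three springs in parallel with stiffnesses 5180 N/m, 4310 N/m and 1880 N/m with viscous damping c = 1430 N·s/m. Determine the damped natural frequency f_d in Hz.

1.16 Hz

Parallel springs add: k_eq = 5180 + 4310 + 1880 = 11370 N/m.
ω_n = √(k_eq/m) = √(11370/148) = 8.765 rad/s.
Critical damping c_c = 2√(k_eq·m) = 2√(11370 × 148) = 2594 N·s/m, so ζ = c/c_c = 1430/2594 = 0.5512.
ω_d = ω_n√(1 − ζ²) = 8.765 × √(1 − 0.304) = 7.313 rad/s.
f_d = ω_d/(2π) = 1.164 Hz.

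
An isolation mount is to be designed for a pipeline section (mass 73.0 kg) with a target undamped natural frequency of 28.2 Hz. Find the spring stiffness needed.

ω_n = 2πf_n = 2π × 28.2 = 177.2 rad/s.
k = m·ω_n² = 73.0 × 177.2² = 73.0 × 31390 = 2292000 N/m.

2290000 N/m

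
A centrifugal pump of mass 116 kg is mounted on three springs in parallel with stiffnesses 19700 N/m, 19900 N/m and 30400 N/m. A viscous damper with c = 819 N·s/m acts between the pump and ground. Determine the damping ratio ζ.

0.144

Parallel springs add: k_eq = 19700 + 19900 + 30400 = 70000 N/m.
ω_n = √(k_eq/m) = √(70000/116) = 24.57 rad/s.
Critical damping c_c = 2√(k_eq·m) = 2√(70000 × 116) = 5699 N·s/m, so ζ = c/c_c = 819/5699 = 0.1437.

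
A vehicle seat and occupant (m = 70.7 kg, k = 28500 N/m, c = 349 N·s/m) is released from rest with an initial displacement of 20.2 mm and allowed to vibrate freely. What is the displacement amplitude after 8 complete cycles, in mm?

ζ = c/(2√(km)) = 349/(2√(28500 × 70.7)) = 349/2839 = 0.1229.
Logarithmic decrement δ = 2πζ/√(1 − ζ²) = 2π × 0.1229/√(1 − 0.0151) = 0.7783.
After n cycles, x_n/x₀ = e^(−nδ), so x_8 = 20.2 × e^(−8 × 0.7783) = 20.2 × 0.001976 = 0.03992 mm.

0.0399 mm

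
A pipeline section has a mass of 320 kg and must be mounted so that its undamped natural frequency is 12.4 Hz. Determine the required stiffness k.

1940000 N/m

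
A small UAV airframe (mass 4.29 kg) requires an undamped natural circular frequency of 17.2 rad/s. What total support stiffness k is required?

k = m·ω_n² = 4.29 × 17.20² = 4.29 × 295.8 = 1269 N/m.

1270 N/m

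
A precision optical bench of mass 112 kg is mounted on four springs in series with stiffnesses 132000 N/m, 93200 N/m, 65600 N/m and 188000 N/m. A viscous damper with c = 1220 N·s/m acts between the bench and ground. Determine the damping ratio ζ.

0.359

Series springs: 1/k_eq = 1/132000 + 1/93200 + 1/65600 + 1/188000 = 3.887×10^-5, so k_eq = 25730 N/m.
ω_n = √(k_eq/m) = √(25730/112) = 15.16 rad/s.
Critical damping c_c = 2√(k_eq·m) = 2√(25730 × 112) = 3395 N·s/m, so ζ = c/c_c = 1220/3395 = 0.3594.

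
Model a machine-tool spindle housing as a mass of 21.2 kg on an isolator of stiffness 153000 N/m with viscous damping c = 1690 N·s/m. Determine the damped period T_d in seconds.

ω_n = √(k/m) = √(153000/21.2) = 84.95 rad/s.
Critical damping c_c = 2√(k·m) = 2√(153000 × 21.2) = 3602 N·s/m, so ζ = c/c_c = 1690/3602 = 0.4692.
ω_d = ω_n√(1 − ζ²) = 84.95 × √(1 − 0.220) = 75.02 rad/s.
T_d = 2π/ω_d = 0.08375 s.

0.0838 s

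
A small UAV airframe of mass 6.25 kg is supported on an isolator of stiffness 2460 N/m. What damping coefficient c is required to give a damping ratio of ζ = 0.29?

71.9 N·s/m

c_c = 2√(k·m) = 2√(2460 × 6.25) = 248.0 N·s/m.
c = ζ·c_c = 0.29 × 248.0 = 71.92 N·s/m.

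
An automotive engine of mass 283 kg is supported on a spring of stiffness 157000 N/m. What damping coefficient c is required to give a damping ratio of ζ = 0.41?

5470 N·s/m

c_c = 2√(k·m) = 2√(157000 × 283) = 13330 N·s/m.
c = ζ·c_c = 0.41 × 13330 = 5466 N·s/m.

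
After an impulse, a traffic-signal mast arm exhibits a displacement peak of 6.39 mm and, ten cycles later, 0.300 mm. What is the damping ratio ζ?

0.0486

Logarithmic decrement δ = (1/n)·ln(x₀/x_n) = (1/10)·ln(6.39/0.300) = (1/10)·ln(21.30) = 0.3059.
ζ = δ/√(4π² + δ²) = 0.3059/√(39.48 + 0.0936) = 0.3059/6.291 = 0.04862.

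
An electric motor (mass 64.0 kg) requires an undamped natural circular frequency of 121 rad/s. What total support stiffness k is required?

937000 N/m

k = m·ω_n² = 64.0 × 121.0² = 64.0 × 14640 = 937000 N/m.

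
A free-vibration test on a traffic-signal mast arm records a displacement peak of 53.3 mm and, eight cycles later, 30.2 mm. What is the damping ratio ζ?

0.0113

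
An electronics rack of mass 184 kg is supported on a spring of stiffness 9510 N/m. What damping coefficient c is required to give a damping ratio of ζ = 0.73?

1930 N·s/m

c_c = 2√(k·m) = 2√(9510 × 184) = 2646 N·s/m.
c = ζ·c_c = 0.73 × 2646 = 1931 N·s/m.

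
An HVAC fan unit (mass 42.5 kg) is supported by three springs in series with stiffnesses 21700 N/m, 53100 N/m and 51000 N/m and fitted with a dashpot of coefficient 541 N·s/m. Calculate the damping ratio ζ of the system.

Series springs: 1/k_eq = 1/21700 + 1/53100 + 1/51000 = 8.452×10^-5, so k_eq = 11830 N/m.
ω_n = √(k_eq/m) = √(11830/42.5) = 16.68 rad/s.
Critical damping c_c = 2√(k_eq·m) = 2√(11830 × 42.5) = 1418 N·s/m, so ζ = c/c_c = 541/1418 = 0.3815.

0.381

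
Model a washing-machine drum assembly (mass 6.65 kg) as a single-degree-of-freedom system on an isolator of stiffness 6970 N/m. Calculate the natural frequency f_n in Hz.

5.15 Hz

ω_n = √(k/m) = √(6970/6.65) = √1048 = 32.37 rad/s.
f_n = ω_n/(2π) = 32.37/6.283 = 5.153 Hz.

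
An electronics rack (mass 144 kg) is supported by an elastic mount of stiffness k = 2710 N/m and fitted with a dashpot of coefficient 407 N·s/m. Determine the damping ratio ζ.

0.326

ω_n = √(k/m) = √(2710/144) = 4.338 rad/s.
Critical damping c_c = 2√(k·m) = 2√(2710 × 144) = 1249 N·s/m, so ζ = c/c_c = 407/1249 = 0.3258.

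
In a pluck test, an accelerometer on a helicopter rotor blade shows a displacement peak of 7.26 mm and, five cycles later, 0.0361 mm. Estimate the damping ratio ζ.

Logarithmic decrement δ = (1/n)·ln(x₀/x_n) = (1/5)·ln(7.26/0.0361) = (1/5)·ln(201.1) = 1.061.
ζ = δ/√(4π² + δ²) = 1.061/√(39.48 + 1.13) = 1.061/6.372 = 0.1665.

0.166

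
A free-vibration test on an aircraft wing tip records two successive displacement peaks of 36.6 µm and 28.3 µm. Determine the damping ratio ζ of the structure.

0.0409

Logarithmic decrement δ = (1/n)·ln(x₀/x_n) = (1/1)·ln(36.6/28.3) = (1/1)·ln(1.293) = 0.2572.
ζ = δ/√(4π² + δ²) = 0.2572/√(39.48 + 0.0661) = 0.2572/6.288 = 0.04090.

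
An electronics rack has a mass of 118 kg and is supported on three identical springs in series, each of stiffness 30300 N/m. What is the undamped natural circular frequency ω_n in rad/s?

Series springs: 1/k_eq = 3/30300, so k_eq = 30300/3 = 10100 N/m.
ω_n = √(k_eq/m) = √(10100/118) = √85.59 = 9.252 rad/s.

9.25 rad/s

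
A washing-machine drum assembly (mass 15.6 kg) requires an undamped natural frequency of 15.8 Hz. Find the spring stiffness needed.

154000 N/m

ω_n = 2πf_n = 2π × 15.8 = 99.27 rad/s.
k = m·ω_n² = 15.6 × 99.27² = 15.6 × 9855 = 153700 N/m.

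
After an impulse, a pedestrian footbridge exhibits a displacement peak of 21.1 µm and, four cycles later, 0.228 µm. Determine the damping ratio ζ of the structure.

Logarithmic decrement δ = (1/n)·ln(x₀/x_n) = (1/4)·ln(21.1/0.228) = (1/4)·ln(92.54) = 1.132.
ζ = δ/√(4π² + δ²) = 1.132/√(39.48 + 1.28) = 1.132/6.384 = 0.1773.

0.177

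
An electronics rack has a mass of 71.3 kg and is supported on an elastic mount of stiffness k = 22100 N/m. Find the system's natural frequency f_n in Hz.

2.80 Hz

ω_n = √(k/m) = √(22100/71.3) = √310.0 = 17.61 rad/s.
f_n = ω_n/(2π) = 17.61/6.283 = 2.802 Hz.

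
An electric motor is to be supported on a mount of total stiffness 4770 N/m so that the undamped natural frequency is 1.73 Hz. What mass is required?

ω_n = 2πf_n = 2π × 1.73 = 10.87 rad/s.
m = k/ω_n² = 4770/10.87² = 4770/118.2 = 40.37 kg.

40.4 kg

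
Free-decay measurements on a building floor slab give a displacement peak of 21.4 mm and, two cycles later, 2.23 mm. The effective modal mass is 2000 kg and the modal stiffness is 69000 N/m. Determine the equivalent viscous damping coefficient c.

4160 N·s/m

Logarithmic decrement δ = (1/n)·ln(x₀/x_n) = (1/2)·ln(21.4/2.23) = (1/2)·ln(9.596) = 1.131.
ζ = δ/√(4π² + δ²) = 1.131/√(39.48 + 1.28) = 1.131/6.384 = 0.1771.
c = ζ · 2√(km) = 0.1771 × 2√(69000 × 2000) = 0.1771 × 23490 = 4161 N·s/m.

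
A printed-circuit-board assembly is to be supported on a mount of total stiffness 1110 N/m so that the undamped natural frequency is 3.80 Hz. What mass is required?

ω_n = 2πf_n = 2π × 3.80 = 23.88 rad/s.
m = k/ω_n² = 1110/23.88² = 1110/570.1 = 1.947 kg.

1.95 kg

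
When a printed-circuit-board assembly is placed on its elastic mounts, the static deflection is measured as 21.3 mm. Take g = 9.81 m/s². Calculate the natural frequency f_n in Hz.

3.42 Hz

ω_n = √(g/δ_st) = √(9.81/0.0213) = √460.6 = 21.46 rad/s.
f_n = ω_n/(2π) = 21.46/6.283 = 3.416 Hz.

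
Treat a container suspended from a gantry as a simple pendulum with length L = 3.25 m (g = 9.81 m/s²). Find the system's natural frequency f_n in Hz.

0.277 Hz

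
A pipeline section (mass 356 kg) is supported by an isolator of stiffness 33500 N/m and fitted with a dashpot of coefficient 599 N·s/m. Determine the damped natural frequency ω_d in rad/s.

9.66 rad/s

ω_n = √(k/m) = √(33500/356) = 9.701 rad/s.
Critical damping c_c = 2√(k·m) = 2√(33500 × 356) = 6907 N·s/m, so ζ = c/c_c = 599/6907 = 0.08673.
ω_d = ω_n√(1 − ζ²) = 9.701 × √(1 − 0.00752) = 9.664 rad/s.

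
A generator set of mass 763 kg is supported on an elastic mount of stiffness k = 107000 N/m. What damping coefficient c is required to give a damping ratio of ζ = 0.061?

c_c = 2√(k·m) = 2√(107000 × 763) = 18070 N·s/m.
c = ζ·c_c = 0.061 × 18070 = 1102 N·s/m.

1100 N·s/m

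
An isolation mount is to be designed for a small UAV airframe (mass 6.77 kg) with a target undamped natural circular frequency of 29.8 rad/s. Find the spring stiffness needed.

k = m·ω_n² = 6.77 × 29.80² = 6.77 × 888.0 = 6012 N/m.

6010 N/m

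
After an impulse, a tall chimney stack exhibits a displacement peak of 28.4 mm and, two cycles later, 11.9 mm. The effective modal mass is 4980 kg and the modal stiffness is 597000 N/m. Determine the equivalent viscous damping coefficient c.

Logarithmic decrement δ = (1/n)·ln(x₀/x_n) = (1/2)·ln(28.4/11.9) = (1/2)·ln(2.387) = 0.4349.
ζ = δ/√(4π² + δ²) = 0.4349/√(39.48 + 0.189) = 0.4349/6.298 = 0.06906.
c = ζ · 2√(km) = 0.06906 × 2√(597000 × 4980) = 0.06906 × 109100 = 7531 N·s/m.

7530 N·s/m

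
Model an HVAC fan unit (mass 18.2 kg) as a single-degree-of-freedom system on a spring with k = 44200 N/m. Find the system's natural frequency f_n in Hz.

7.84 Hz

ω_n = √(k/m) = √(44200/18.2) = √2429 = 49.28 rad/s.
f_n = ω_n/(2π) = 49.28/6.283 = 7.843 Hz.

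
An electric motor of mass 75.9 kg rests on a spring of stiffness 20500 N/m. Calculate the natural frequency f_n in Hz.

ω_n = √(k/m) = √(20500/75.9) = √270.1 = 16.43 rad/s.
f_n = ω_n/(2π) = 16.43/6.283 = 2.616 Hz.

2.62 Hz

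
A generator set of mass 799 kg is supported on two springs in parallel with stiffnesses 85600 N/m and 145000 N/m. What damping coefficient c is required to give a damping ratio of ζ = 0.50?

Parallel springs add: k_eq = 85600 + 145000 = 230600 N/m.
c_c = 2√(k_eq·m) = 2√(230600 × 799) = 27150 N·s/m.
c = ζ·c_c = 0.50 × 27150 = 13570 N·s/m.

13600 N·s/m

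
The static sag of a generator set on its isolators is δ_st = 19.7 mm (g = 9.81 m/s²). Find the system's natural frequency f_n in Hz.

ω_n = √(g/δ_st) = √(9.81/0.0197) = √498.0 = 22.32 rad/s.
f_n = ω_n/(2π) = 22.32/6.283 = 3.552 Hz.

3.55 Hz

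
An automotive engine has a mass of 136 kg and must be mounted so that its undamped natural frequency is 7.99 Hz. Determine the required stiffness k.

343000 N/m

ω_n = 2πf_n = 2π × 7.99 = 50.20 rad/s.
k = m·ω_n² = 136 × 50.20² = 136 × 2520 = 342800 N/m.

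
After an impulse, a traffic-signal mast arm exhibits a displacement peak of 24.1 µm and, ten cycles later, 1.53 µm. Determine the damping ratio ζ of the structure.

Logarithmic decrement δ = (1/n)·ln(x₀/x_n) = (1/10)·ln(24.1/1.53) = (1/10)·ln(15.75) = 0.2757.
ζ = δ/√(4π² + δ²) = 0.2757/√(39.48 + 0.0760) = 0.2757/6.289 = 0.04384.

0.0438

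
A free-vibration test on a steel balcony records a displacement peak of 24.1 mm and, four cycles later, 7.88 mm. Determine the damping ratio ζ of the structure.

Logarithmic decrement δ = (1/n)·ln(x₀/x_n) = (1/4)·ln(24.1/7.88) = (1/4)·ln(3.058) = 0.2795.
ζ = δ/√(4π² + δ²) = 0.2795/√(39.48 + 0.0781) = 0.2795/6.289 = 0.04444.

0.0444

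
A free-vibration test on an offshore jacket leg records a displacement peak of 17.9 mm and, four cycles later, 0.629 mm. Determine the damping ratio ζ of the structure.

Logarithmic decrement δ = (1/n)·ln(x₀/x_n) = (1/4)·ln(17.9/0.629) = (1/4)·ln(28.46) = 0.8371.
ζ = δ/√(4π² + δ²) = 0.8371/√(39.48 + 0.701) = 0.8371/6.339 = 0.1321.

0.132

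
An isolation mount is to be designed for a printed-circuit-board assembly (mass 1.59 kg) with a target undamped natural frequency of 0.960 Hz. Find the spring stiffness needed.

57.8 N/m

ω_n = 2πf_n = 2π × 0.960 = 6.032 rad/s.
k = m·ω_n² = 1.59 × 6.032² = 1.59 × 36.38 = 57.85 N/m.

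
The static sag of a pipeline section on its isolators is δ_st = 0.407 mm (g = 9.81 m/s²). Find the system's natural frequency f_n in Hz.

24.7 Hz

ω_n = √(g/δ_st) = √(9.81/0.000407) = √24100 = 155.3 rad/s.
f_n = ω_n/(2π) = 155.3/6.283 = 24.71 Hz.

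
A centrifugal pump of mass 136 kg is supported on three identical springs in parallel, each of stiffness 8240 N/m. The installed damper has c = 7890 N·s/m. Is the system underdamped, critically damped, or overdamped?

Parallel springs add: k_eq = 3 × 8240 = 24720 N/m.
c_c = 2√(k_eq·m) = 3667 N·s/m; ζ = c/c_c = 7890/3667 = 2.15.
Since ζ > 1 the system is overdamped.

overdamped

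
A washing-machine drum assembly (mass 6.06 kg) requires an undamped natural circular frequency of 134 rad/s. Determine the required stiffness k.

109000 N/m

k = m·ω_n² = 6.06 × 134.0² = 6.06 × 17960 = 108800 N/m.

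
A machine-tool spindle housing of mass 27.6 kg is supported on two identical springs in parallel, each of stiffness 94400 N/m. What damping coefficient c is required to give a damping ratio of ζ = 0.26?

1190 N·s/m

Parallel springs add: k_eq = 2 × 94400 = 188800 N/m.
c_c = 2√(k_eq·m) = 2√(188800 × 27.6) = 4565 N·s/m.
c = ζ·c_c = 0.26 × 4565 = 1187 N·s/m.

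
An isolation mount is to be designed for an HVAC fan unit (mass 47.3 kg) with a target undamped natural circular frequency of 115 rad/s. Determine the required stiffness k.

626000 N/m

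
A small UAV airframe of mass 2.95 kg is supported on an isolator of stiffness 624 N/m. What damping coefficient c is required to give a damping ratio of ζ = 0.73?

62.6 N·s/m

c_c = 2√(k·m) = 2√(624.0 × 2.95) = 85.81 N·s/m.
c = ζ·c_c = 0.73 × 85.81 = 62.64 N·s/m.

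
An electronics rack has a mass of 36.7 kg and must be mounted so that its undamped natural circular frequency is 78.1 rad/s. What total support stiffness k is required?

224000 N/m

k = m·ω_n² = 36.7 × 78.10² = 36.7 × 6100 = 223900 N/m.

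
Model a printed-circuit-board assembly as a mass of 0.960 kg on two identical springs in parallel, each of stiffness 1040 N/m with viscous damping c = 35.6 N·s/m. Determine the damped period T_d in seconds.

Parallel springs add: k_eq = 2 × 1040 = 2080 N/m.
ω_n = √(k_eq/m) = √(2080/0.960) = 46.55 rad/s.
Critical damping c_c = 2√(k_eq·m) = 2√(2080 × 0.960) = 89.37 N·s/m, so ζ = c/c_c = 35.6/89.37 = 0.3983.
ω_d = ω_n√(1 − ζ²) = 46.55 × √(1 − 0.159) = 42.70 rad/s.
T_d = 2π/ω_d = 0.1472 s.

0.147 s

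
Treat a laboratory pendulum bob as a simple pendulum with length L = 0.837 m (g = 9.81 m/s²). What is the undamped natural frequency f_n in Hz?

0.545 Hz

For a simple pendulum ω_n = √(g/L) = √(9.81/0.837) = √11.72 = 3.424 rad/s.
f_n = ω_n/(2π) = 3.424/6.283 = 0.5449 Hz.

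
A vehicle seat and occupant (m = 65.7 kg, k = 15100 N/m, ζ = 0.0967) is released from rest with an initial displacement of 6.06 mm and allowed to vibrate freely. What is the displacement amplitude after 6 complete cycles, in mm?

Logarithmic decrement δ = 2πζ/√(1 − ζ²) = 2π × 0.09670/√(1 − 0.00935) = 0.6104.
After n cycles, x_n/x₀ = e^(−nδ), so x_6 = 6.06 × e^(−6 × 0.6104) = 6.06 × 0.02566 = 0.1555 mm.

0.156 mm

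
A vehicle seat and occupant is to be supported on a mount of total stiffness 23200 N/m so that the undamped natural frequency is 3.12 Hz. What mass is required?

ω_n = 2πf_n = 2π × 3.12 = 19.60 rad/s.
m = k/ω_n² = 23200/19.60² = 23200/384.3 = 60.37 kg.

60.4 kg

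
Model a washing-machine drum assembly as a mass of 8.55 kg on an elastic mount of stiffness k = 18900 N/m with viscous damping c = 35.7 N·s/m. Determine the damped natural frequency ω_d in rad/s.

47.0 rad/s

ω_n = √(k/m) = √(18900/8.55) = 47.02 rad/s.
Critical damping c_c = 2√(k·m) = 2√(18900 × 8.55) = 804.0 N·s/m, so ζ = c/c_c = 35.7/804.0 = 0.04440.
ω_d = ω_n√(1 − ζ²) = 47.02 × √(1 − 0.00197) = 46.97 rad/s.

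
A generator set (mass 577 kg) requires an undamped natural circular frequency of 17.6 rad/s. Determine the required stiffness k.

k = m·ω_n² = 577 × 17.60² = 577 × 309.8 = 178700 N/m.

179000 N/m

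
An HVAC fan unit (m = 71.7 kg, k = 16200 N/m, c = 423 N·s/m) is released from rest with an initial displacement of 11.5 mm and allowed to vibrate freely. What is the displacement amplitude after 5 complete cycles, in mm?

0.0214 mm

ζ = c/(2√(km)) = 423/(2√(16200 × 71.7)) = 423/2155 = 0.1962.
Logarithmic decrement δ = 2πζ/√(1 − ζ²) = 2π × 0.1962/√(1 − 0.0385) = 1.257.
After n cycles, x_n/x₀ = e^(−nδ), so x_5 = 11.5 × e^(−5 × 1.257) = 11.5 × 0.001860 = 0.02139 mm.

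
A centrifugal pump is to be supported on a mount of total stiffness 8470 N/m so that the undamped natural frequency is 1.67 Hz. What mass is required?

ω_n = 2πf_n = 2π × 1.67 = 10.49 rad/s.
m = k/ω_n² = 8470/10.49² = 8470/110.1 = 76.93 kg.

76.9 kg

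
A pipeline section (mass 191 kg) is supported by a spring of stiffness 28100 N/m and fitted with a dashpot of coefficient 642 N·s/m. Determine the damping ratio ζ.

ω_n = √(k/m) = √(28100/191) = 12.13 rad/s.
Critical damping c_c = 2√(k·m) = 2√(28100 × 191) = 4633 N·s/m, so ζ = c/c_c = 642/4633 = 0.1386.

0.139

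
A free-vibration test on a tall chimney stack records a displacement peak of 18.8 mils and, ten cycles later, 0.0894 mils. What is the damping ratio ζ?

0.0848

Logarithmic decrement δ = (1/n)·ln(x₀/x_n) = (1/10)·ln(18.8/0.0894) = (1/10)·ln(210.3) = 0.5348.
ζ = δ/√(4π² + δ²) = 0.5348/√(39.48 + 0.286) = 0.5348/6.306 = 0.08482.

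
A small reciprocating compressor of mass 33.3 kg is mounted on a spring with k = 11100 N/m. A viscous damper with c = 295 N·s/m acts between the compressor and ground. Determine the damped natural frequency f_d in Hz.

2.82 Hz

ω_n = √(k/m) = √(11100/33.3) = 18.26 rad/s.
Critical damping c_c = 2√(k·m) = 2√(11100 × 33.3) = 1216 N·s/m, so ζ = c/c_c = 295/1216 = 0.2426.
ω_d = ω_n√(1 − ζ²) = 18.26 × √(1 − 0.0589) = 17.71 rad/s.
f_d = ω_d/(2π) = 2.819 Hz.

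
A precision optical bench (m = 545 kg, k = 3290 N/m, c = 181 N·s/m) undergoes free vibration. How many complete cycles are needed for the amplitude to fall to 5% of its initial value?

8 cycles

ζ = c/(2√(km)) = 181/(2√(3290 × 545)) = 181/2678 = 0.06759.
Logarithmic decrement δ = 2πζ/√(1 − ζ²) = 2π × 0.06759/√(1 − 0.00457) = 0.4256.
x_n/x₀ = e^(−nδ) ≤ 0.05; take ln: n ≥ ln(1/0.05)/δ = 2.996/0.4256 = 7.038.
So 8 complete cycles are required.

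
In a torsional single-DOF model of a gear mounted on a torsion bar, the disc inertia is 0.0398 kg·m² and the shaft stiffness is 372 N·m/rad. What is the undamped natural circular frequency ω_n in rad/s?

ω_n = √(k_t/J) = √(372/0.0398) = √9347 = 96.68 rad/s.

96.7 rad/s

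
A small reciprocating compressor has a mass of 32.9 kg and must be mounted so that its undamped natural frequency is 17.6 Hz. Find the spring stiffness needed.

402000 N/m

ω_n = 2πf_n = 2π × 17.6 = 110.6 rad/s.
k = m·ω_n² = 32.9 × 110.6² = 32.9 × 12230 = 402300 N/m.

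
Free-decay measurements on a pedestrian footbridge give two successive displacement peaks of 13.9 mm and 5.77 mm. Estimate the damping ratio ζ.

Logarithmic decrement δ = (1/n)·ln(x₀/x_n) = (1/1)·ln(13.9/5.77) = (1/1)·ln(2.409) = 0.8792.
ζ = δ/√(4π² + δ²) = 0.8792/√(39.48 + 0.773) = 0.8792/6.344 = 0.1386.

0.139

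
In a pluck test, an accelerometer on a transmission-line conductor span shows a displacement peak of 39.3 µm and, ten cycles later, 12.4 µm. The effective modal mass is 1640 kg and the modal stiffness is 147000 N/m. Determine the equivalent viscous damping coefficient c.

570 N·s/m

Logarithmic decrement δ = (1/n)·ln(x₀/x_n) = (1/10)·ln(39.3/12.4) = (1/10)·ln(3.169) = 0.1154.
ζ = δ/√(4π² + δ²) = 0.1154/√(39.48 + 0.0133) = 0.1154/6.284 = 0.01836.
c = ζ · 2√(km) = 0.01836 × 2√(147000 × 1640) = 0.01836 × 31050 = 570.0 N·s/m.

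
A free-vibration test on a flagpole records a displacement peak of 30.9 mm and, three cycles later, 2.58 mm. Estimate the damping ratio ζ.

0.131

Logarithmic decrement δ = (1/n)·ln(x₀/x_n) = (1/3)·ln(30.9/2.58) = (1/3)·ln(11.98) = 0.8277.
ζ = δ/√(4π² + δ²) = 0.8277/√(39.48 + 0.685) = 0.8277/6.337 = 0.1306.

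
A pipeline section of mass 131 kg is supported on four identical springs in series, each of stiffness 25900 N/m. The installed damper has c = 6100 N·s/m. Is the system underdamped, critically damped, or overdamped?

overdamped

Series springs: 1/k_eq = 4/25900, so k_eq = 25900/4 = 6475 N/m.
c_c = 2√(k_eq·m) = 1842 N·s/m; ζ = c/c_c = 6100/1842 = 3.31.
Since ζ > 1 the system is overdamped.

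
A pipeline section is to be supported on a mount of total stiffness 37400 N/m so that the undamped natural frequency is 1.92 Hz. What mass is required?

257 kg

ω_n = 2πf_n = 2π × 1.92 = 12.06 rad/s.
m = k/ω_n² = 37400/12.06² = 37400/145.5 = 257.0 kg.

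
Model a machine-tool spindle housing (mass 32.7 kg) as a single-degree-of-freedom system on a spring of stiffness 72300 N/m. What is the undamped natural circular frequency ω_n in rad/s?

ω_n = √(k/m) = √(72300/32.7) = √2211 = 47.02 rad/s.

47.0 rad/s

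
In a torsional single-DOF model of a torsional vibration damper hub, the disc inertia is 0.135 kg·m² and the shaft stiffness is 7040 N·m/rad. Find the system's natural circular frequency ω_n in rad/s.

ω_n = √(k_t/J) = √(7040/0.135) = √52150 = 228.4 rad/s.

228 rad/s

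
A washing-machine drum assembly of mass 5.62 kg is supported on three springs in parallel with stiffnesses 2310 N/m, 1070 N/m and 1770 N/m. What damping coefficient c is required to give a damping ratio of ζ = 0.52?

177 N·s/m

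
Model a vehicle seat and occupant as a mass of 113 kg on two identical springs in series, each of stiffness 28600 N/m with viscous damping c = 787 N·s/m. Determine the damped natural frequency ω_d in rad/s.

Series springs: 1/k_eq = 2/28600, so k_eq = 28600/2 = 14300 N/m.
ω_n = √(k_eq/m) = √(14300/113) = 11.25 rad/s.
Critical damping c_c = 2√(k_eq·m) = 2√(14300 × 113) = 2542 N·s/m, so ζ = c/c_c = 787/2542 = 0.3096.
ω_d = ω_n√(1 − ζ²) = 11.25 × √(1 − 0.0958) = 10.70 rad/s.

10.7 rad/s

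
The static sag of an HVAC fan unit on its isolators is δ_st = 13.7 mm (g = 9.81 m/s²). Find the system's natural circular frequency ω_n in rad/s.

ω_n = √(g/δ_st) = √(9.81/0.0137) = √716.1 = 26.76 rad/s.

26.8 rad/s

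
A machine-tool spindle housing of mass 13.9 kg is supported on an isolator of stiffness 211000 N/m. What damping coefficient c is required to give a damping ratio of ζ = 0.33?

1130 N·s/m

c_c = 2√(k·m) = 2√(211000 × 13.9) = 3425 N·s/m.
c = ζ·c_c = 0.33 × 3425 = 1130 N·s/m.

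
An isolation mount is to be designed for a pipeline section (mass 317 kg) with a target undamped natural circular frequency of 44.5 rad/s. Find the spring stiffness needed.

k = m·ω_n² = 317 × 44.50² = 317 × 1980 = 627700 N/m.

628000 N/m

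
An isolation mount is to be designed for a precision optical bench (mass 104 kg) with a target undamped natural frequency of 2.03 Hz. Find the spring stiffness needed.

16900 N/m

ω_n = 2πf_n = 2π × 2.03 = 12.75 rad/s.
k = m·ω_n² = 104 × 12.75² = 104 × 162.7 = 16920 N/m.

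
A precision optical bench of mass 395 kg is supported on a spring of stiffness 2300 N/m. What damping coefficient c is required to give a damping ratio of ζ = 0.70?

1330 N·s/m

c_c = 2√(k·m) = 2√(2300 × 395) = 1906 N·s/m.
c = ζ·c_c = 0.70 × 1906 = 1334 N·s/m.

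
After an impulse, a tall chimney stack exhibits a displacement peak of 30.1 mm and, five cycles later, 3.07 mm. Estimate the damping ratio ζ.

Logarithmic decrement δ = (1/n)·ln(x₀/x_n) = (1/5)·ln(30.1/3.07) = (1/5)·ln(9.805) = 0.4566.
ζ = δ/√(4π² + δ²) = 0.4566/√(39.48 + 0.208) = 0.4566/6.300 = 0.07247.

0.0725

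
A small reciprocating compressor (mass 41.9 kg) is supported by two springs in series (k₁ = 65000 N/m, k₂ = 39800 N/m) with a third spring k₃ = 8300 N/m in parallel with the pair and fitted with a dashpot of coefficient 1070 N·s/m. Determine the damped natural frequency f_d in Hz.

Series pair: k_s = k₁k₂/(k₁+k₂) = (65000)(39800)/(65000 + 39800) = 24690 N/m. In parallel with k₃: k_eq = 24690 + 8300 = 32990 N/m.
ω_n = √(k_eq/m) = √(32990/41.9) = 28.06 rad/s.
Critical damping c_c = 2√(k_eq·m) = 2√(32990 × 41.9) = 2351 N·s/m, so ζ = c/c_c = 1070/2351 = 0.4551.
ω_d = ω_n√(1 − ζ²) = 28.06 × √(1 − 0.207) = 24.98 rad/s.
f_d = ω_d/(2π) = 3.976 Hz.

3.98 Hz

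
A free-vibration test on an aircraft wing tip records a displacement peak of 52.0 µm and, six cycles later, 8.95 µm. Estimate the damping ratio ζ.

Logarithmic decrement δ = (1/n)·ln(x₀/x_n) = (1/6)·ln(52.0/8.95) = (1/6)·ln(5.810) = 0.2933.
ζ = δ/√(4π² + δ²) = 0.2933/√(39.48 + 0.0860) = 0.2933/6.290 = 0.04662.

0.0466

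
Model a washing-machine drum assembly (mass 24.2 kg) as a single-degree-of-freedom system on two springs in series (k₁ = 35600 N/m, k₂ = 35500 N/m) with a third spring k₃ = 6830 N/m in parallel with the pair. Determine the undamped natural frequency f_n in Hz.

Series pair: k_s = k₁k₂/(k₁+k₂) = (35600)(35500)/(35600 + 35500) = 17770 N/m. In parallel with k₃: k_eq = 17770 + 6830 = 24600 N/m.
ω_n = √(k_eq/m) = √(24600/24.2) = √1017 = 31.89 rad/s.
f_n = ω_n/(2π) = 31.89/6.283 = 5.075 Hz.

5.07 Hz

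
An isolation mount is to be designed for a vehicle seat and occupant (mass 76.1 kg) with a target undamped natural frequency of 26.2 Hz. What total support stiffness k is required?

2060000 N/m

ω_n = 2πf_n = 2π × 26.2 = 164.6 rad/s.
k = m·ω_n² = 76.1 × 164.6² = 76.1 × 27100 = 2062000 N/m.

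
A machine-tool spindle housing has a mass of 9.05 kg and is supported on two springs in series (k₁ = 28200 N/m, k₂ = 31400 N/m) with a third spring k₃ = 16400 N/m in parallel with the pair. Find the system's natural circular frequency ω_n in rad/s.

58.8 rad/s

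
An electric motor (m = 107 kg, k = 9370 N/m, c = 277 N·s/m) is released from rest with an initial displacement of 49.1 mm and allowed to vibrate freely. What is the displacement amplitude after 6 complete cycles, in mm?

ζ = c/(2√(km)) = 277/(2√(9370 × 107)) = 277/2003 = 0.1383.
Logarithmic decrement δ = 2πζ/√(1 − ζ²) = 2π × 0.1383/√(1 − 0.0191) = 0.8775.
After n cycles, x_n/x₀ = e^(−nδ), so x_6 = 49.1 × e^(−6 × 0.8775) = 49.1 × 0.005168 = 0.2538 mm.

0.254 mm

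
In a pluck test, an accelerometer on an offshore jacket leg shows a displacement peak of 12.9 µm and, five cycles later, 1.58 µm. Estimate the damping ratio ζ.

Logarithmic decrement δ = (1/n)·ln(x₀/x_n) = (1/5)·ln(12.9/1.58) = (1/5)·ln(8.165) = 0.4200.
ζ = δ/√(4π² + δ²) = 0.4200/√(39.48 + 0.176) = 0.4200/6.297 = 0.06669.

0.0667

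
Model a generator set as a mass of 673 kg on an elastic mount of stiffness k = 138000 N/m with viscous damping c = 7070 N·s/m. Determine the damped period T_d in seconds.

ω_n = √(k/m) = √(138000/673) = 14.32 rad/s.
Critical damping c_c = 2√(k·m) = 2√(138000 × 673) = 19270 N·s/m, so ζ = c/c_c = 7070/19270 = 0.3668.
ω_d = ω_n√(1 − ζ²) = 14.32 × √(1 − 0.135) = 13.32 rad/s.
T_d = 2π/ω_d = 0.4717 s.

0.472 s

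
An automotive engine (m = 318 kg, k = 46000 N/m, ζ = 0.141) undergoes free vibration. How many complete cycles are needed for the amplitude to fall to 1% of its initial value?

Logarithmic decrement δ = 2πζ/√(1 − ζ²) = 2π × 0.1410/√(1 − 0.0199) = 0.8949.
x_n/x₀ = e^(−nδ) ≤ 0.01; take ln: n ≥ ln(1/0.01)/δ = 4.605/0.8949 = 5.146.
So 6 complete cycles are required.

6 cycles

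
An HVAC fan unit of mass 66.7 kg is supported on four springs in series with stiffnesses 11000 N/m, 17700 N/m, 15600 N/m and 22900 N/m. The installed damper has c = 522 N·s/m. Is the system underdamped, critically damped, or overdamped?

Series springs: 1/k_eq = 1/11000 + 1/17700 + 1/15600 + 1/22900 = 0.0002552, so k_eq = 3919 N/m.
c_c = 2√(k_eq·m) = 1023 N·s/m; ζ = c/c_c = 522/1023 = 0.511.
Since ζ < 1 the system is underdamped.

underdamped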